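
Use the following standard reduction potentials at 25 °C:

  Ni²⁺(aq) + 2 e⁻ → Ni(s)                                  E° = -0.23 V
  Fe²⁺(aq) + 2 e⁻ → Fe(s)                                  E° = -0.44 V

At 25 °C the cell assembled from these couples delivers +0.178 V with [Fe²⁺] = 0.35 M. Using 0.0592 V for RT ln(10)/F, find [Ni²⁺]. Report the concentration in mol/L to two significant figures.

0.029 M

Ni²⁺/Ni is the cathode, Fe²⁺/Fe the anode: E°cell = +0.21 V, n = 2.
Overall reaction: Ni²⁺(aq) + Fe(s) → Ni(s) + Fe²⁺(aq); Q = [Fe²⁺]^1/[Ni²⁺]^1.
From E = E° − (0.0592/n) log Q: log Q = (E° − E)·n/0.0592 = (+0.21 − (+0.178))·2/0.0592 = 1.0811.
So 1·log[Ni²⁺] = 1·log(0.35) − log Q = -0.4559 − (1.0811) = -1.5370; [Ni²⁺] = 10^(-1.5370) ≈ 0.029 M.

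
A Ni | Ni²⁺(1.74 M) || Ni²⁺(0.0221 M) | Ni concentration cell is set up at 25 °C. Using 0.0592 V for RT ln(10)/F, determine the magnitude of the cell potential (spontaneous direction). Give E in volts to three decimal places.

For a concentration cell E°cell = 0. The 1.74 M side is the cathode (reduction is favoured where [Ni²⁺] is higher).
With n = 2, E = −(0.0592/2) log([Ni²⁺]ₐₙ/[Ni²⁺]꜀ₐₜ) = −(0.0592/2) log(0.0221/1.74) = −(0.0592/2)(-1.896) = +0.056 V.

+0.056 V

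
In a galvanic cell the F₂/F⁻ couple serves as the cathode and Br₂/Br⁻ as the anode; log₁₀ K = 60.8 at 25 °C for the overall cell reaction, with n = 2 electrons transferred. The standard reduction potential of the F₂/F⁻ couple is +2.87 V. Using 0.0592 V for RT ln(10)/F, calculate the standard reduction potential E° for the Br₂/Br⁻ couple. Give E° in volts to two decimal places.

+1.07 V

E°cell = (0.0592/n)·log K = (0.0592/2)(60.8) = +1.800 V.
Since F₂/F⁻ is the cathode and Br₂/Br⁻ the anode, E°cell = E°(F₂/F⁻) − E°(Br₂/Br⁻).
So E°(Br₂/Br⁻) = E°(F₂/F⁻) − E°cell = (+2.87) − (+1.800) = +1.07 V.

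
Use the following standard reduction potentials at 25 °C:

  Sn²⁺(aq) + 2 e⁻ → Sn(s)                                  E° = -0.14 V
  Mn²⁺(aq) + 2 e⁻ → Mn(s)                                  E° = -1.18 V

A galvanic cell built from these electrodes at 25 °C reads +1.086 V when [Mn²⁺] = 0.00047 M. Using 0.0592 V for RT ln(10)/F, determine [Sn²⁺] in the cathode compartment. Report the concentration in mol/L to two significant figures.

0.017 M

Sn²⁺/Sn is the cathode, Mn²⁺/Mn the anode: E°cell = +1.04 V, n = 2.
Overall reaction: Sn²⁺(aq) + Mn(s) → Sn(s) + Mn²⁺(aq); Q = [Mn²⁺]^1/[Sn²⁺]^1.
From E = E° − (0.0592/n) log Q: log Q = (E° − E)·n/0.0592 = (+1.04 − (+1.086))·2/0.0592 = -1.5541.
So 1·log[Sn²⁺] = 1·log(0.00047) − log Q = -3.3279 − (-1.5541) = -1.7738; [Sn²⁺] = 10^(-1.7738) ≈ 0.017 M.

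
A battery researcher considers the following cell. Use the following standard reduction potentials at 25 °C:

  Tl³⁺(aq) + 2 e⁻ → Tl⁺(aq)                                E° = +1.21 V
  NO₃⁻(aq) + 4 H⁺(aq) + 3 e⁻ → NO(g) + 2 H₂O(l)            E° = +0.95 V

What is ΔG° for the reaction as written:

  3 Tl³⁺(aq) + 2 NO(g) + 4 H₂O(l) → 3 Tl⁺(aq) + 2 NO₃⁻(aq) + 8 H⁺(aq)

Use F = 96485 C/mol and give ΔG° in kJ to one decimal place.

-150.5 kJ

As written, Tl³⁺/Tl⁺ is reduced (cathode) and NO₃⁻/NO is oxidised (anode), so E°cell = (+1.21) − (+0.95) = +0.26 V.
Balancing electrons gives n = 6.
ΔG° = −nFE° = −(6)(96485)(+0.26) = -150,517 J = -150.5 kJ.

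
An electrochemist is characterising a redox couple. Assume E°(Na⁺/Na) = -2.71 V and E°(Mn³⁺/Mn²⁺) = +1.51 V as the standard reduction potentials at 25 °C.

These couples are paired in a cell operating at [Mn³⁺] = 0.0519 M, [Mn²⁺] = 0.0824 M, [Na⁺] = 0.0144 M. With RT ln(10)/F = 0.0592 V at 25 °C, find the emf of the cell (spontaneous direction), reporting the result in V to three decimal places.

Mn³⁺/Mn²⁺ is the cathode (higher E°), Na⁺/Na the anode: E°cell = +1.51 − (-2.71) = +4.22 V, n = 1.
Overall: Mn³⁺(aq) + Na(s) → Mn²⁺(aq) + Na⁺(aq)
Q = [Mn²⁺]·[Na⁺] / ([Mn³⁺]); log Q = -1.641.
E = E° − (0.0592/n) log Q = +4.22 − (0.0592/1)(-1.641) = +4.317 V.

+4.317 V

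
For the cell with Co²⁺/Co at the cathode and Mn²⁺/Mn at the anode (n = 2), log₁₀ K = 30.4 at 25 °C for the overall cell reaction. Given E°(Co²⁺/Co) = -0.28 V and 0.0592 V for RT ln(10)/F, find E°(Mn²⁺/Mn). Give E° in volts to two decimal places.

-1.18 V

E°cell = (0.0592/n)·log K = (0.0592/2)(30.4) = +0.900 V.
Since Co²⁺/Co is the cathode and Mn²⁺/Mn the anode, E°cell = E°(Co²⁺/Co) − E°(Mn²⁺/Mn).
So E°(Mn²⁺/Mn) = E°(Co²⁺/Co) − E°cell = (-0.28) − (+0.900) = -1.18 V.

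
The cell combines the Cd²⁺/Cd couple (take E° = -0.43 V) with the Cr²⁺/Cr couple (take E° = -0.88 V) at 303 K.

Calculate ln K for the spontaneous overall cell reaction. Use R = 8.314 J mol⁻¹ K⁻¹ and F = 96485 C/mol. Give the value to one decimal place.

Cathode: Cd²⁺/Cd; anode: Cr²⁺/Cr. E°cell = (-0.43) − (-0.88) = +0.45 V, with n = 2.
ΔG° = −nFE° = −RT ln K, so ln K = nFE°/(RT) = (2)(96485)(+0.45) / ((8.314)(303)) = 34.471.

34.5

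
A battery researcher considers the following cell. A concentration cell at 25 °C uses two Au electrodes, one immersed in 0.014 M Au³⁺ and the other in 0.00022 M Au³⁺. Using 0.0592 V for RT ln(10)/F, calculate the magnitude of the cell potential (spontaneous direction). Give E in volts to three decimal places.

For a concentration cell E°cell = 0. The 0.014 M side is the cathode (reduction is favoured where [Au³⁺] is higher).
With n = 3, E = −(0.0592/3) log([Au³⁺]ₐₙ/[Au³⁺]꜀ₐₜ) = −(0.0592/3) log(0.00022/0.014) = −(0.0592/3)(-1.804) = +0.036 V.

+0.036 V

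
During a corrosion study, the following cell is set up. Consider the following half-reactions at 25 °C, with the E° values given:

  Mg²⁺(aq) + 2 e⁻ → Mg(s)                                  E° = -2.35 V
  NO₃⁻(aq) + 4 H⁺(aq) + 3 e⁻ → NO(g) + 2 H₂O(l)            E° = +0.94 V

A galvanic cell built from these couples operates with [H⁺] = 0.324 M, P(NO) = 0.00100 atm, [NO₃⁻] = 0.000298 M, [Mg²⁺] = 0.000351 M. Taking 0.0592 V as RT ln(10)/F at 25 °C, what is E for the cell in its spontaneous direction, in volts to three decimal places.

NO₃⁻/NO is the cathode (higher E°), Mg²⁺/Mg the anode: E°cell = +0.94 − (-2.35) = +3.29 V, n = 6.
Overall: 2 NO₃⁻(aq) + 8 H⁺(aq) + 3 Mg(s) → 2 NO(g) + 4 H₂O(l) + 3 Mg²⁺(aq)
Q = P(NO)^2·[Mg²⁺]^3 / ([NO₃⁻]^2·[H⁺]^8); log Q = -5.397.
E = E° − (0.0592/n) log Q = +3.29 − (0.0592/6)(-5.397) = +3.343 V.

+3.343 V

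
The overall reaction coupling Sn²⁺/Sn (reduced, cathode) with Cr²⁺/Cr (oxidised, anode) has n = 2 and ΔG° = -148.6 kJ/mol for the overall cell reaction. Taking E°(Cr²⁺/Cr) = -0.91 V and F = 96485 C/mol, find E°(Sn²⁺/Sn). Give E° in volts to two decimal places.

-0.14 V

E°cell = −ΔG°/(nF) = −(-148.6×10³)/((2)(96485)) = +0.770 V.
Since Sn²⁺/Sn is the cathode and Cr²⁺/Cr the anode, E°cell = E°(Sn²⁺/Sn) − E°(Cr²⁺/Cr).
So E°(Sn²⁺/Sn) = E°cell + E°(Cr²⁺/Cr) = +0.770 + (-0.91) = -0.14 V.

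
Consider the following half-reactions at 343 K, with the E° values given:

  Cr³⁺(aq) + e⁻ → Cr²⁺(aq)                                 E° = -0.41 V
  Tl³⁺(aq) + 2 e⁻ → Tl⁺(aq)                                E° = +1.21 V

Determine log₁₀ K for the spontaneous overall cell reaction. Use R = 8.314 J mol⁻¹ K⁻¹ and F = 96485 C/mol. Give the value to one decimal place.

47.6

Cathode: Tl³⁺/Tl⁺; anode: Cr³⁺/Cr²⁺. E°cell = (+1.21) − (-0.41) = +1.62 V, with n = 2.
ΔG° = −nFE° = −RT ln K, so ln K = nFE°/(RT) = (2)(96485)(+1.62) / ((8.314)(343)) = 109.623.
log₁₀ K = 109.623 / ln 10 = 47.6.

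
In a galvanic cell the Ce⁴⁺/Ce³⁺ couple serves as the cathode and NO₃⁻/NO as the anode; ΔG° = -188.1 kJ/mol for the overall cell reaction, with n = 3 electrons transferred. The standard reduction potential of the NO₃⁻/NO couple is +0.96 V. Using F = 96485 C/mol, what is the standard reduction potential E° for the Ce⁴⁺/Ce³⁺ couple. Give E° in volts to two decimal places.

+1.61 V

E°cell = −ΔG°/(nF) = −(-188.1×10³)/((3)(96485)) = +0.650 V.
Since Ce⁴⁺/Ce³⁺ is the cathode and NO₃⁻/NO the anode, E°cell = E°(Ce⁴⁺/Ce³⁺) − E°(NO₃⁻/NO).
So E°(Ce⁴⁺/Ce³⁺) = E°cell + E°(NO₃⁻/NO) = +0.650 + (+0.96) = +1.61 V.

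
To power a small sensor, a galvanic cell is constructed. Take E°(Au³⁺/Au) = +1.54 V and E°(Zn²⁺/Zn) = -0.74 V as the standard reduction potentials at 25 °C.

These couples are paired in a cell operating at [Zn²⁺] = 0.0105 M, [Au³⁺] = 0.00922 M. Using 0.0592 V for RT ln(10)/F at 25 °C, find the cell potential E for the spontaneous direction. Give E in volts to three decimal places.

+2.298 V

Au³⁺/Au is the cathode (higher E°), Zn²⁺/Zn the anode: E°cell = +1.54 − (-0.74) = +2.28 V, n = 6.
Overall: 2 Au³⁺(aq) + 3 Zn(s) → 2 Au(s) + 3 Zn²⁺(aq)
Q = [Zn²⁺]^3 / ([Au³⁺]^2); log Q = -1.866.
E = E° − (0.0592/n) log Q = +2.28 − (0.0592/6)(-1.866) = +2.298 V.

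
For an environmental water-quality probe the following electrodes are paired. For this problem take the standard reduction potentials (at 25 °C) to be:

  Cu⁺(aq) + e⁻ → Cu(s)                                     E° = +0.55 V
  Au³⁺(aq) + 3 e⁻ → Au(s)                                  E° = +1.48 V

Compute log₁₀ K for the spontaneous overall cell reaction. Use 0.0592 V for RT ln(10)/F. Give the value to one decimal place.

Cathode: Au³⁺/Au; anode: Cu⁺/Cu. E°cell = +0.93 V, n = 3.
log K = nE°cell / 0.0592 = (3)(+0.93) / 0.0592 = 47.1.

47.1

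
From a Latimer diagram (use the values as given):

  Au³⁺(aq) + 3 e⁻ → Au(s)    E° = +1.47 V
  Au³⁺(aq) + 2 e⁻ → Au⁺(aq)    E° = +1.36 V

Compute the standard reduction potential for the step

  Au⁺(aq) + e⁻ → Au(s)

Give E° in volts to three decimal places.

+1.690 V

Sequential free energies add, so n₃E°₃ = n₁E°₁ + n₂E°₂.
With n₃ = 3, and the known step contributing 2×(+1.36) V, the unknown satisfies 1·E° = 3×(+1.47) − 2×(+1.36) = +1.690.
E° = +1.690 / 1 = +1.690 V.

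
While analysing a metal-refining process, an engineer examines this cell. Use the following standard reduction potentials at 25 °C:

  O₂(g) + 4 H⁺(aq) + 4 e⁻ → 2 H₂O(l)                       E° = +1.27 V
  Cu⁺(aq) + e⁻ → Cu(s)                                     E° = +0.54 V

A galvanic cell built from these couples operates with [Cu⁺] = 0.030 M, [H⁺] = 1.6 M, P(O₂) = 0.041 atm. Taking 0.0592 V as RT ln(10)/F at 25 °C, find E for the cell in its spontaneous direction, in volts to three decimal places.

+0.812 V

O₂/H₂O is the cathode (higher E°), Cu⁺/Cu the anode: E°cell = +1.27 − (+0.54) = +0.73 V, n = 4.
Overall: O₂(g) + 4 H⁺(aq) + 4 Cu(s) → 2 H₂O(l) + 4 Cu⁺(aq)
Q = [Cu⁺]^4 / (P(O₂)·[H⁺]^4); log Q = -5.521.
E = E° − (0.0592/n) log Q = +0.73 − (0.0592/4)(-5.521) = +0.812 V.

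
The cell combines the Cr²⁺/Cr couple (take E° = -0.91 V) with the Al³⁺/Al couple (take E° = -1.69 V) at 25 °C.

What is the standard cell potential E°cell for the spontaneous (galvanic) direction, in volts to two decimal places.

The Cr²⁺/Cr couple has the higher reduction potential, so it is the cathode; Al³⁺/Al is oxidised at the anode.
E°cell = E°(cathode) − E°(anode) = (-0.91) − (-1.69) = +0.78 V.
Since E°cell > 0, the reaction is spontaneous under standard conditions.

+0.78 V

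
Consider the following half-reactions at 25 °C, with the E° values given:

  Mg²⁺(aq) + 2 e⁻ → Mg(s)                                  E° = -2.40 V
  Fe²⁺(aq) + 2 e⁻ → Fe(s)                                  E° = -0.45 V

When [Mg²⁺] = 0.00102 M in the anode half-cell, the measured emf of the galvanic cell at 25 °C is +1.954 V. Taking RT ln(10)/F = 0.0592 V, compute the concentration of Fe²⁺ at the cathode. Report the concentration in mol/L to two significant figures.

0.0014 M

Fe²⁺/Fe is the cathode, Mg²⁺/Mg the anode: E°cell = +1.95 V, n = 2.
Overall reaction: Fe²⁺(aq) + Mg(s) → Fe(s) + Mg²⁺(aq); Q = [Mg²⁺]^1/[Fe²⁺]^1.
From E = E° − (0.0592/n) log Q: log Q = (E° − E)·n/0.0592 = (+1.95 − (+1.954))·2/0.0592 = -0.1351.
So 1·log[Fe²⁺] = 1·log(0.00102) − log Q = -2.9914 − (-0.1351) = -2.8563; [Fe²⁺] = 10^(-2.8563) ≈ 0.0014 M.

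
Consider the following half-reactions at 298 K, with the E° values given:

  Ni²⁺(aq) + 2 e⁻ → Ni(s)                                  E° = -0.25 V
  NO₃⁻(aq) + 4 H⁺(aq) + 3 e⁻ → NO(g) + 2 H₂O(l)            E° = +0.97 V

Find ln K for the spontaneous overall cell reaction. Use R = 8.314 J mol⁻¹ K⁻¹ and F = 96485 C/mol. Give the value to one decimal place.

Cathode: NO₃⁻/NO; anode: Ni²⁺/Ni. E°cell = (+0.97) − (-0.25) = +1.22 V, with n = 6.
ΔG° = −nFE° = −RT ln K, so ln K = nFE°/(RT) = (6)(96485)(+1.22) / ((8.314)(298)) = 285.065.

285.1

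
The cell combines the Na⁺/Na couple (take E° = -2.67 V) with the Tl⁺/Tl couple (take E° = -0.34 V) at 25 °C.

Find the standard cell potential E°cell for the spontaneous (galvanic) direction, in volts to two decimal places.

+2.33 V

The Tl⁺/Tl couple has the higher reduction potential, so it is the cathode; Na⁺/Na is oxidised at the anode.
E°cell = E°(cathode) − E°(anode) = (-0.34) − (-2.67) = +2.33 V.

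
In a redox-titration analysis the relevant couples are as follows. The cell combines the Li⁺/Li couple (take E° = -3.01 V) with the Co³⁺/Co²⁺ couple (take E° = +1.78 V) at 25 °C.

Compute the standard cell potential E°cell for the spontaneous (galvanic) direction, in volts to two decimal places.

+4.79 V

The Co³⁺/Co²⁺ couple has the higher reduction potential, so it is the cathode; Li⁺/Li is oxidised at the anode.
E°cell = E°(cathode) − E°(anode) = (+1.78) − (-3.01) = +4.79 V.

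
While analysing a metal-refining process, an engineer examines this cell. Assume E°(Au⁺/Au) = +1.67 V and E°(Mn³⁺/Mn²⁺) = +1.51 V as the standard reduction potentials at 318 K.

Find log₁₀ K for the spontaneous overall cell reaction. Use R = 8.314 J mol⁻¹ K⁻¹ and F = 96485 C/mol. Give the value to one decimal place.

Cathode: Au⁺/Au; anode: Mn³⁺/Mn²⁺. E°cell = (+1.67) − (+1.51) = +0.16 V, with n = 1.
ΔG° = −nFE° = −RT ln K, so ln K = nFE°/(RT) = (1)(96485)(+0.16) / ((8.314)(318)) = 5.839.
log₁₀ K = 5.839 / ln 10 = 2.5.

2.5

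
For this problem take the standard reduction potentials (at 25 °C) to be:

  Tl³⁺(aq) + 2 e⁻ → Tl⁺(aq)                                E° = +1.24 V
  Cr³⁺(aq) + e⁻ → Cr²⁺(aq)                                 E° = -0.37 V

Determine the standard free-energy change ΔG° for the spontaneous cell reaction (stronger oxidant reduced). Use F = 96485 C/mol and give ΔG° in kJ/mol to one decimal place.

Tl³⁺/Tl⁺ (E° = +1.24 V) is the cathode; Cr³⁺/Cr²⁺ (E° = -0.37 V) is the anode, so E°cell = +1.61 V.
Balancing electrons gives n = 2 (lcm of 2 and 1).
ΔG° = −nFE° = −(2)(96485)(+1.61) = -310,682 J = -310.7 kJ/mol.

-310.7 kJ/mol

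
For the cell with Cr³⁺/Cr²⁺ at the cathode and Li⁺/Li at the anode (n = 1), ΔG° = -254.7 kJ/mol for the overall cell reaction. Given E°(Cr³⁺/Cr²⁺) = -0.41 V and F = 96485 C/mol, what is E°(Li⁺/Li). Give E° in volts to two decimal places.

E°cell = −ΔG°/(nF) = −(-254.7×10³)/((1)(96485)) = +2.640 V.
Since Cr³⁺/Cr²⁺ is the cathode and Li⁺/Li the anode, E°cell = E°(Cr³⁺/Cr²⁺) − E°(Li⁺/Li).
So E°(Li⁺/Li) = E°(Cr³⁺/Cr²⁺) − E°cell = (-0.41) − (+2.640) = -3.05 V.

-3.05 V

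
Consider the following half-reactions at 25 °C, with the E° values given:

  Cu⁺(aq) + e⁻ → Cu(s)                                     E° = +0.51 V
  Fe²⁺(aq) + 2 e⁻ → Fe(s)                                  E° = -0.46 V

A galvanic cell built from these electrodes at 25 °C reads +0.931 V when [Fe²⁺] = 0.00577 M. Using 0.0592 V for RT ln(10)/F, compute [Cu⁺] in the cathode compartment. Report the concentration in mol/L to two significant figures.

Cu⁺/Cu is the cathode, Fe²⁺/Fe the anode: E°cell = +0.97 V, n = 2.
Overall reaction: 2 Cu⁺(aq) + Fe(s) → 2 Cu(s) + Fe²⁺(aq); Q = [Fe²⁺]^1/[Cu⁺]^2.
From E = E° − (0.0592/n) log Q: log Q = (E° − E)·n/0.0592 = (+0.97 − (+0.931))·2/0.0592 = 1.3176.
So 2·log[Cu⁺] = 1·log(0.00577) − log Q = -2.2388 − (1.3176) = -3.5564; log[Cu⁺] = -3.5564 / 2 = -1.7782; [Cu⁺] = 10^(-1.7782) ≈ 0.017 M.

0.017 M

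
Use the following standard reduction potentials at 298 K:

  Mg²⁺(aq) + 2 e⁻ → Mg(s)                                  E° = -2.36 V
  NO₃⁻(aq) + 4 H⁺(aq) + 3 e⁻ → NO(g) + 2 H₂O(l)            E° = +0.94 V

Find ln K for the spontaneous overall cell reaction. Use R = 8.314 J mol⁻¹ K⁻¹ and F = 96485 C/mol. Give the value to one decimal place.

Cathode: NO₃⁻/NO; anode: Mg²⁺/Mg. E°cell = (+0.94) − (-2.36) = +3.30 V, with n = 6.
ΔG° = −nFE° = −RT ln K, so ln K = nFE°/(RT) = (6)(96485)(+3.30) / ((8.314)(298)) = 771.079.

771.1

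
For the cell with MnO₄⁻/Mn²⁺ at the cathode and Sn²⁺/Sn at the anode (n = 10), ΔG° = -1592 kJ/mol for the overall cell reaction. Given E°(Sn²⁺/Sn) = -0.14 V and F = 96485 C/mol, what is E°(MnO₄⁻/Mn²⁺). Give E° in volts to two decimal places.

E°cell = −ΔG°/(nF) = −(-1592×10³)/((10)(96485)) = +1.650 V.
Since MnO₄⁻/Mn²⁺ is the cathode and Sn²⁺/Sn the anode, E°cell = E°(MnO₄⁻/Mn²⁺) − E°(Sn²⁺/Sn).
So E°(MnO₄⁻/Mn²⁺) = E°cell + E°(Sn²⁺/Sn) = +1.650 + (-0.14) = +1.51 V.

+1.51 V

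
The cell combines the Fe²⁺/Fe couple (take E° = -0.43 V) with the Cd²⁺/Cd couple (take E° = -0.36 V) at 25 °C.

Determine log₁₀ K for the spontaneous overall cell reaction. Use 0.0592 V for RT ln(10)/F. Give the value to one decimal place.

2.4

Cathode: Cd²⁺/Cd; anode: Fe²⁺/Fe. E°cell = +0.07 V, n = 2.
log K = nE°cell / 0.0592 = (2)(+0.07) / 0.0592 = 2.4.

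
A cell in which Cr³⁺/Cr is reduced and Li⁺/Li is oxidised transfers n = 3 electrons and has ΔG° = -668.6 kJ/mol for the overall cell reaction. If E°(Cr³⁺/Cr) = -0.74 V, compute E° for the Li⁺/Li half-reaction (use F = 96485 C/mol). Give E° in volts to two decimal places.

E°cell = −ΔG°/(nF) = −(-668.6×10³)/((3)(96485)) = +2.310 V.
Since Cr³⁺/Cr is the cathode and Li⁺/Li the anode, E°cell = E°(Cr³⁺/Cr) − E°(Li⁺/Li).
So E°(Li⁺/Li) = E°(Cr³⁺/Cr) − E°cell = (-0.74) − (+2.310) = -3.05 V.

-3.05 V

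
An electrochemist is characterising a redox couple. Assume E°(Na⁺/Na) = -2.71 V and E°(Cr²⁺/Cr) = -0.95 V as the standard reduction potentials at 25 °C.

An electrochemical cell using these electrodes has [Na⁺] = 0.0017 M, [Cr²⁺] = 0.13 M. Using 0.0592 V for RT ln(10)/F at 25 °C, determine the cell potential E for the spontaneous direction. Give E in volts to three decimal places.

Cr²⁺/Cr is the cathode (higher E°), Na⁺/Na the anode: E°cell = -0.95 − (-2.71) = +1.76 V, n = 2.
Overall: Cr²⁺(aq) + 2 Na(s) → Cr(s) + 2 Na⁺(aq)
Q = [Na⁺]^2 / ([Cr²⁺]); log Q = -4.653.
E = E° − (0.0592/n) log Q = +1.76 − (0.0592/2)(-4.653) = +1.898 V.

+1.898 V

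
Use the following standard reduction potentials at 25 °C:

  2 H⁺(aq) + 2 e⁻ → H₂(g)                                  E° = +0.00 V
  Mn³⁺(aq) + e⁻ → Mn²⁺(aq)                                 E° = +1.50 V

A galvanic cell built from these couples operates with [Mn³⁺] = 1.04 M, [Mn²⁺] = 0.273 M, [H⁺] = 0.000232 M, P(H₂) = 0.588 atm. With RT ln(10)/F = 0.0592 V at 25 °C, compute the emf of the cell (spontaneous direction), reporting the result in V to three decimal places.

Mn³⁺/Mn²⁺ is the cathode (higher E°), H⁺/H₂ the anode: E°cell = +1.50 − (+0.00) = +1.50 V, n = 2.
Overall: 2 Mn³⁺(aq) + H₂(g) → 2 Mn²⁺(aq) + 2 H⁺(aq)
Q = [Mn²⁺]^2·[H⁺]^2 / ([Mn³⁺]^2·P(H₂)); log Q = -8.200.
E = E° − (0.0592/n) log Q = +1.50 − (0.0592/2)(-8.200) = +1.743 V.

+1.743 V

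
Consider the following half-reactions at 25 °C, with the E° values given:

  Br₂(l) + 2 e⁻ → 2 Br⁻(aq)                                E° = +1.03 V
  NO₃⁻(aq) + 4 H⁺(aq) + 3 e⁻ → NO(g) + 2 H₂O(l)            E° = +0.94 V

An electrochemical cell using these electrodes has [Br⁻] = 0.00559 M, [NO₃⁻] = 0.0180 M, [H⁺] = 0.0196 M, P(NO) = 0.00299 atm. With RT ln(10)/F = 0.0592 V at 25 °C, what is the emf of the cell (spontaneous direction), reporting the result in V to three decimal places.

Br₂/Br⁻ is the cathode (higher E°), NO₃⁻/NO the anode: E°cell = +1.03 − (+0.94) = +0.09 V, n = 6.
Overall: 3 Br₂(l) + 2 NO(g) + 4 H₂O(l) → 6 Br⁻(aq) + 2 NO₃⁻(aq) + 8 H⁺(aq)
Q = [Br⁻]^6·[NO₃⁻]^2·[H⁺]^8 / (P(NO)^2); log Q = -25.618.
E = E° − (0.0592/n) log Q = +0.09 − (0.0592/6)(-25.618) = +0.343 V.

+0.343 V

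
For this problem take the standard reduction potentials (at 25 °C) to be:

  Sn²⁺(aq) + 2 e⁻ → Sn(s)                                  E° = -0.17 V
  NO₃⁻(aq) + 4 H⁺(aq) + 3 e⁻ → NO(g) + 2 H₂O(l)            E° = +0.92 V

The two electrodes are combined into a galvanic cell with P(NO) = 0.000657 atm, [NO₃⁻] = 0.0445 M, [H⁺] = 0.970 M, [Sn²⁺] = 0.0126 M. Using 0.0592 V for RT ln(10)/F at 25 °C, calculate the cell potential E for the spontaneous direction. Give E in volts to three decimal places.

NO₃⁻/NO is the cathode (higher E°), Sn²⁺/Sn the anode: E°cell = +0.92 − (-0.17) = +1.09 V, n = 6.
Overall: 2 NO₃⁻(aq) + 8 H⁺(aq) + 3 Sn(s) → 2 NO(g) + 4 H₂O(l) + 3 Sn²⁺(aq)
Q = P(NO)^2·[Sn²⁺]^3 / ([NO₃⁻]^2·[H⁺]^8); log Q = -9.255.
E = E° − (0.0592/n) log Q = +1.09 − (0.0592/6)(-9.255) = +1.181 V.

+1.181 V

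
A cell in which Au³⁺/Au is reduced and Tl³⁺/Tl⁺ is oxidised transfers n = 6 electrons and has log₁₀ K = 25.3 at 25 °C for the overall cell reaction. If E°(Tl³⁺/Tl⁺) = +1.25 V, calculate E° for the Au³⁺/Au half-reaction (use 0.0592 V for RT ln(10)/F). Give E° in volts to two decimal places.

+1.50 V

E°cell = (0.0592/n)·log K = (0.0592/6)(25.3) = +0.250 V.
Since Au³⁺/Au is the cathode and Tl³⁺/Tl⁺ the anode, E°cell = E°(Au³⁺/Au) − E°(Tl³⁺/Tl⁺).
So E°(Au³⁺/Au) = E°cell + E°(Tl³⁺/Tl⁺) = +0.250 + (+1.25) = +1.50 V.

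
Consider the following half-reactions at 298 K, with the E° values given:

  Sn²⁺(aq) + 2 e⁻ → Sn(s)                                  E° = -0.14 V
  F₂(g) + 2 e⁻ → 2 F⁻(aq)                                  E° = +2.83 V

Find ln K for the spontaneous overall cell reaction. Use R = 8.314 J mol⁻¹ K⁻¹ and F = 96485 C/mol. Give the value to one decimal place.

231.3

Cathode: F₂/F⁻; anode: Sn²⁺/Sn. E°cell = (+2.83) − (-0.14) = +2.97 V, with n = 2.
ΔG° = −nFE° = −RT ln K, so ln K = nFE°/(RT) = (2)(96485)(+2.97) / ((8.314)(298)) = 231.324.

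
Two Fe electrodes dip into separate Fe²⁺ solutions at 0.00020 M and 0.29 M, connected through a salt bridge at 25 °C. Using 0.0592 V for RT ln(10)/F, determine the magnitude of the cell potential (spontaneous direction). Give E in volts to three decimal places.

For a concentration cell E°cell = 0. The 0.29 M side is the cathode (reduction is favoured where [Fe²⁺] is higher).
With n = 2, E = −(0.0592/2) log([Fe²⁺]ₐₙ/[Fe²⁺]꜀ₐₜ) = −(0.0592/2) log(0.0002/0.29) = −(0.0592/2)(-3.161) = +0.094 V.

+0.094 V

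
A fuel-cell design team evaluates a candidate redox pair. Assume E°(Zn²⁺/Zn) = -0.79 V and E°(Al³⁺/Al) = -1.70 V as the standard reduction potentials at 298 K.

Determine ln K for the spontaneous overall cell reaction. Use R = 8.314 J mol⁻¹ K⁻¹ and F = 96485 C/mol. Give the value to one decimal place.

Cathode: Zn²⁺/Zn; anode: Al³⁺/Al. E°cell = (-0.79) − (-1.70) = +0.91 V, with n = 6.
ΔG° = −nFE° = −RT ln K, so ln K = nFE°/(RT) = (6)(96485)(+0.91) / ((8.314)(298)) = 212.631.

212.6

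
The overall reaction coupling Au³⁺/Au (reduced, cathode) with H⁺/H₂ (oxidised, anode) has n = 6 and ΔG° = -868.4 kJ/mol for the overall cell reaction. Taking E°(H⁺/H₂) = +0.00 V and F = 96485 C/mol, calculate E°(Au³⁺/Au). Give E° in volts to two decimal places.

+1.50 V

E°cell = −ΔG°/(nF) = −(-868.4×10³)/((6)(96485)) = +1.500 V.
Since Au³⁺/Au is the cathode and H⁺/H₂ the anode, E°cell = E°(Au³⁺/Au) − E°(H⁺/H₂).
So E°(Au³⁺/Au) = E°cell + E°(H⁺/H₂) = +1.500 + (+0.00) = +1.50 V.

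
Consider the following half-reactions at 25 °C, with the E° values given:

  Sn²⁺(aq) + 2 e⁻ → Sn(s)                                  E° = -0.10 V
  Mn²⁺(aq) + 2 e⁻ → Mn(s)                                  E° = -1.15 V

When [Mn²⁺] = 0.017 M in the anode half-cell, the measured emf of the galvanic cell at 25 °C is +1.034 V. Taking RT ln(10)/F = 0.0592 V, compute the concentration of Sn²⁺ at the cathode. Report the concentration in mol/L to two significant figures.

Sn²⁺/Sn is the cathode, Mn²⁺/Mn the anode: E°cell = +1.05 V, n = 2.
Overall reaction: Sn²⁺(aq) + Mn(s) → Sn(s) + Mn²⁺(aq); Q = [Mn²⁺]^1/[Sn²⁺]^1.
From E = E° − (0.0592/n) log Q: log Q = (E° − E)·n/0.0592 = (+1.05 − (+1.034))·2/0.0592 = 0.5405.
So 1·log[Sn²⁺] = 1·log(0.017) − log Q = -1.7696 − (0.5405) = -2.3101; [Sn²⁺] = 10^(-2.3101) ≈ 0.0049 M.

0.0049 M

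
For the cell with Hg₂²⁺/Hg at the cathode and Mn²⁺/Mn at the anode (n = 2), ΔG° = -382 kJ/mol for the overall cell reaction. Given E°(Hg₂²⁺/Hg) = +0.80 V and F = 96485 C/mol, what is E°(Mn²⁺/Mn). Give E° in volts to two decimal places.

-1.18 V

E°cell = −ΔG°/(nF) = −(-382×10³)/((2)(96485)) = +1.980 V.
Since Hg₂²⁺/Hg is the cathode and Mn²⁺/Mn the anode, E°cell = E°(Hg₂²⁺/Hg) − E°(Mn²⁺/Mn).
So E°(Mn²⁺/Mn) = E°(Hg₂²⁺/Hg) − E°cell = (+0.80) − (+1.980) = -1.18 V.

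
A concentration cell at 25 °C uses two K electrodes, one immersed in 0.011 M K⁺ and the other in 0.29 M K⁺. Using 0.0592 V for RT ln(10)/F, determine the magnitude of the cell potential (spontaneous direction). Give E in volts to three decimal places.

+0.084 V

For a concentration cell E°cell = 0. The 0.29 M side is the cathode (reduction is favoured where [K⁺] is higher).
With n = 1, E = −(0.0592/1) log([K⁺]ₐₙ/[K⁺]꜀ₐₜ) = −(0.0592/1) log(0.011/0.29) = −(0.0592/1)(-1.421) = +0.084 V.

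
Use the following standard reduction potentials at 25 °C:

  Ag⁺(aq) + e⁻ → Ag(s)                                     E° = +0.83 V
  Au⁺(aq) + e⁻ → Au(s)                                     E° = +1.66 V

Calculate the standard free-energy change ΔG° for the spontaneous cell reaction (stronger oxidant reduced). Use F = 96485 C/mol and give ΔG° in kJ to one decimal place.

Au⁺/Au (E° = +1.66 V) is the cathode; Ag⁺/Ag (E° = +0.83 V) is the anode, so E°cell = +0.83 V.
Balancing electrons gives n = 1 (lcm of 1 and 1).
ΔG° = −nFE° = −(1)(96485)(+0.83) = -80,083 J = -80.1 kJ.

-80.1 kJ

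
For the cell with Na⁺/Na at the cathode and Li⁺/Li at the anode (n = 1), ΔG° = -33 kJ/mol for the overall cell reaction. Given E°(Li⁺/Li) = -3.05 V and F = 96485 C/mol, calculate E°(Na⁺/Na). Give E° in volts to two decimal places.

-2.71 V

E°cell = −ΔG°/(nF) = −(-33×10³)/((1)(96485)) = +0.342 V.
Since Na⁺/Na is the cathode and Li⁺/Li the anode, E°cell = E°(Na⁺/Na) − E°(Li⁺/Li).
So E°(Na⁺/Na) = E°cell + E°(Li⁺/Li) = +0.342 + (-3.05) = -2.71 V.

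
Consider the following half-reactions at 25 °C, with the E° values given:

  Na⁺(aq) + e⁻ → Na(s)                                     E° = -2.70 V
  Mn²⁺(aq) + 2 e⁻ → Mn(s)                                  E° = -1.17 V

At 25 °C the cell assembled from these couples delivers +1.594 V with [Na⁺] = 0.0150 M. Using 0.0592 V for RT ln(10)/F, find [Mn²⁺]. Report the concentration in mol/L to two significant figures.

Mn²⁺/Mn is the cathode, Na⁺/Na the anode: E°cell = +1.53 V, n = 2.
Overall reaction: Mn²⁺(aq) + 2 Na(s) → Mn(s) + 2 Na⁺(aq); Q = [Na⁺]^2/[Mn²⁺]^1.
From E = E° − (0.0592/n) log Q: log Q = (E° − E)·n/0.0592 = (+1.53 − (+1.594))·2/0.0592 = -2.1622.
So 1·log[Mn²⁺] = 2·log(0.015) − log Q = -3.6478 − (-2.1622) = -1.4856; [Mn²⁺] = 10^(-1.4856) ≈ 0.033 M.

0.033 M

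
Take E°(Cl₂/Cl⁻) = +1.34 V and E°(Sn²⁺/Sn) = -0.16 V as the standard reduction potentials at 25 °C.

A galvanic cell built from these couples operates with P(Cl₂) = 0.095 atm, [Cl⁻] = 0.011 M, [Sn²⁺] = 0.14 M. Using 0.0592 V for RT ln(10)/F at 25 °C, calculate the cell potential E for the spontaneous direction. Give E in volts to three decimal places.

+1.611 V

Cl₂/Cl⁻ is the cathode (higher E°), Sn²⁺/Sn the anode: E°cell = +1.34 − (-0.16) = +1.50 V, n = 2.
Overall: Cl₂(g) + Sn(s) → 2 Cl⁻(aq) + Sn²⁺(aq)
Q = [Cl⁻]^2·[Sn²⁺] / (P(Cl₂)); log Q = -3.749.
E = E° − (0.0592/n) log Q = +1.50 − (0.0592/2)(-3.749) = +1.611 V.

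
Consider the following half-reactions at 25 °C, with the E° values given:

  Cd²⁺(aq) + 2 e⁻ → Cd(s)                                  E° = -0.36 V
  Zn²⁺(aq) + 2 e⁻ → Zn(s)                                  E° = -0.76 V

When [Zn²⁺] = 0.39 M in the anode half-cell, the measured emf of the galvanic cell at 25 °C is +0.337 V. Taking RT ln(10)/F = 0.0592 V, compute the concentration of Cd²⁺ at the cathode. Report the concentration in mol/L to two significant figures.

0.0029 M

Cd²⁺/Cd is the cathode, Zn²⁺/Zn the anode: E°cell = +0.40 V, n = 2.
Overall reaction: Cd²⁺(aq) + Zn(s) → Cd(s) + Zn²⁺(aq); Q = [Zn²⁺]^1/[Cd²⁺]^1.
From E = E° − (0.0592/n) log Q: log Q = (E° − E)·n/0.0592 = (+0.40 − (+0.337))·2/0.0592 = 2.1284.
So 1·log[Cd²⁺] = 1·log(0.39) − log Q = -0.4089 − (2.1284) = -2.5373; [Cd²⁺] = 10^(-2.5373) ≈ 0.0029 M.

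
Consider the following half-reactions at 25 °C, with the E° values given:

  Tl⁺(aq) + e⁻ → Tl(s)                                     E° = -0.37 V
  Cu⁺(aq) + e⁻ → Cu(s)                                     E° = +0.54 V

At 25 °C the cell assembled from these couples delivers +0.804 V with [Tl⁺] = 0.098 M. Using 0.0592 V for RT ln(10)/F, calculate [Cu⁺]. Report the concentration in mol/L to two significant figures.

Cu⁺/Cu is the cathode, Tl⁺/Tl the anode: E°cell = +0.91 V, n = 1.
Overall reaction: Cu⁺(aq) + Tl(s) → Cu(s) + Tl⁺(aq); Q = [Tl⁺]^1/[Cu⁺]^1.
From E = E° − (0.0592/n) log Q: log Q = (E° − E)·n/0.0592 = (+0.91 − (+0.804))·1/0.0592 = 1.7905.
So 1·log[Cu⁺] = 1·log(0.098) − log Q = -1.0088 − (1.7905) = -2.7993; [Cu⁺] = 10^(-2.7993) ≈ 0.0016 M.

0.0016 M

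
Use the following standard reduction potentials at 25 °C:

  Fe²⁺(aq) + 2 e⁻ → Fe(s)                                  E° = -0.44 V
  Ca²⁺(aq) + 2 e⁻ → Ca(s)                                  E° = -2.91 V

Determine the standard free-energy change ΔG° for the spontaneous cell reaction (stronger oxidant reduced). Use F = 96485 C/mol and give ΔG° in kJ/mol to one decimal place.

-476.6 kJ/mol

Fe²⁺/Fe (E° = -0.44 V) is the cathode; Ca²⁺/Ca (E° = -2.91 V) is the anode, so E°cell = +2.47 V.
Balancing electrons gives n = 2 (lcm of 2 and 2).
ΔG° = −nFE° = −(2)(96485)(+2.47) = -476,636 J = -476.6 kJ/mol.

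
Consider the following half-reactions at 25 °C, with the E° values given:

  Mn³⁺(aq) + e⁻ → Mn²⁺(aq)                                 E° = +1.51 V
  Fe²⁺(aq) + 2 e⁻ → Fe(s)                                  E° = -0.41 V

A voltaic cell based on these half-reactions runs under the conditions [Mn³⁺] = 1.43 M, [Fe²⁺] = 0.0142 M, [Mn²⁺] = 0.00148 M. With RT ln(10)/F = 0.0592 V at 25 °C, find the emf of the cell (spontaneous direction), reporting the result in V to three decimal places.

Mn³⁺/Mn²⁺ is the cathode (higher E°), Fe²⁺/Fe the anode: E°cell = +1.51 − (-0.41) = +1.92 V, n = 2.
Overall: 2 Mn³⁺(aq) + Fe(s) → 2 Mn²⁺(aq) + Fe²⁺(aq)
Q = [Mn²⁺]^2·[Fe²⁺] / ([Mn³⁺]^2); log Q = -7.818.
E = E° − (0.0592/n) log Q = +1.92 − (0.0592/2)(-7.818) = +2.151 V.

+2.151 V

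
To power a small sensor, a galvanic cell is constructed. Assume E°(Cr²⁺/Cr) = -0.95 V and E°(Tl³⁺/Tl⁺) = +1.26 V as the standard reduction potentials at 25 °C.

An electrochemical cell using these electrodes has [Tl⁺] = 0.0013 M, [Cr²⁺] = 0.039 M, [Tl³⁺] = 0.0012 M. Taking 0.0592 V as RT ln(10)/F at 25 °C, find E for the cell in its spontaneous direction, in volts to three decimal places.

+2.251 V

Tl³⁺/Tl⁺ is the cathode (higher E°), Cr²⁺/Cr the anode: E°cell = +1.26 − (-0.95) = +2.21 V, n = 2.
Overall: Tl³⁺(aq) + Cr(s) → Tl⁺(aq) + Cr²⁺(aq)
Q = [Tl⁺]·[Cr²⁺] / ([Tl³⁺]); log Q = -1.374.
E = E° − (0.0592/n) log Q = +2.21 − (0.0592/2)(-1.374) = +2.251 V.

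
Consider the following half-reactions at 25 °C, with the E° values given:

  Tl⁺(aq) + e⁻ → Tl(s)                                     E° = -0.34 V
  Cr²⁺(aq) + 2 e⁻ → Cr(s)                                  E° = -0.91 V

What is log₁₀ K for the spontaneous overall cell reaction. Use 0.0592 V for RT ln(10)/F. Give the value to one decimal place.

Cathode: Tl⁺/Tl; anode: Cr²⁺/Cr. E°cell = +0.57 V, n = 2.
log K = nE°cell / 0.0592 = (2)(+0.57) / 0.0592 = 19.3.

19.3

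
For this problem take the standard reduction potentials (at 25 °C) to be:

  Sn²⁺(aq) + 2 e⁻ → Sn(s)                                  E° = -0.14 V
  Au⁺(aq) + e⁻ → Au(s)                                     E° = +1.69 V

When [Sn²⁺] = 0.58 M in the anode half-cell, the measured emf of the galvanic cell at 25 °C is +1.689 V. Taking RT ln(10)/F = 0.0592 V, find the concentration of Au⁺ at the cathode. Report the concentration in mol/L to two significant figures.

0.0032 M

Au⁺/Au is the cathode, Sn²⁺/Sn the anode: E°cell = +1.83 V, n = 2.
Overall reaction: 2 Au⁺(aq) + Sn(s) → 2 Au(s) + Sn²⁺(aq); Q = [Sn²⁺]^1/[Au⁺]^2.
From E = E° − (0.0592/n) log Q: log Q = (E° − E)·n/0.0592 = (+1.83 − (+1.689))·2/0.0592 = 4.7635.
So 2·log[Au⁺] = 1·log(0.58) − log Q = -0.2366 − (4.7635) = -5.0001; log[Au⁺] = -5.0001 / 2 = -2.5000; [Au⁺] = 10^(-2.5000) ≈ 0.0032 M.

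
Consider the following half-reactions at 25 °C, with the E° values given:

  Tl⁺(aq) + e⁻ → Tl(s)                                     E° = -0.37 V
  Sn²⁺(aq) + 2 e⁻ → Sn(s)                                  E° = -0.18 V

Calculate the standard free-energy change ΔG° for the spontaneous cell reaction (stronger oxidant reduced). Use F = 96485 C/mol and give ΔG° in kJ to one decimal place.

-36.7 kJ

Sn²⁺/Sn (E° = -0.18 V) is the cathode; Tl⁺/Tl (E° = -0.37 V) is the anode, so E°cell = +0.19 V.
Balancing electrons gives n = 2 (lcm of 2 and 1).
ΔG° = −nFE° = −(2)(96485)(+0.19) = -36,664 J = -36.7 kJ.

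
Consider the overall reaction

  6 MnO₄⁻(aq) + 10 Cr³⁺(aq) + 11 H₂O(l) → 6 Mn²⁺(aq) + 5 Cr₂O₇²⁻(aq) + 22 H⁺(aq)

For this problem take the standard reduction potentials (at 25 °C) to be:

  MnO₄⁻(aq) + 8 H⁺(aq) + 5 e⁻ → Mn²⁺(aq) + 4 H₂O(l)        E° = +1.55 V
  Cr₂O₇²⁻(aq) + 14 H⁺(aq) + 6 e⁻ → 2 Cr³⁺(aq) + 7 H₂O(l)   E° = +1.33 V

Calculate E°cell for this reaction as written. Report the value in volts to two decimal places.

The MnO₄⁻/Mn²⁺ couple has the higher reduction potential, so it is the cathode; Cr₂O₇²⁻/Cr³⁺ is oxidised at the anode.
E°cell = E°(cathode) − E°(anode) = (+1.55) − (+1.33) = +0.22 V.

+0.22 V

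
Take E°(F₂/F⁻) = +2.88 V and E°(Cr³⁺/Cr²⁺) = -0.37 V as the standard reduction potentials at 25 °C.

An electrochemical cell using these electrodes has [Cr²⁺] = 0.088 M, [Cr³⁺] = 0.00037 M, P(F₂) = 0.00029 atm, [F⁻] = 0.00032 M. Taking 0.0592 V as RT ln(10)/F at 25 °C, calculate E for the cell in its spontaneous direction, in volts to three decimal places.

F₂/F⁻ is the cathode (higher E°), Cr³⁺/Cr²⁺ the anode: E°cell = +2.88 − (-0.37) = +3.25 V, n = 2.
Overall: F₂(g) + 2 Cr²⁺(aq) → 2 F⁻(aq) + 2 Cr³⁺(aq)
Q = [F⁻]^2·[Cr³⁺]^2 / (P(F₂)·[Cr²⁺]^2); log Q = -8.205.
E = E° − (0.0592/n) log Q = +3.25 − (0.0592/2)(-8.205) = +3.493 V.

+3.493 V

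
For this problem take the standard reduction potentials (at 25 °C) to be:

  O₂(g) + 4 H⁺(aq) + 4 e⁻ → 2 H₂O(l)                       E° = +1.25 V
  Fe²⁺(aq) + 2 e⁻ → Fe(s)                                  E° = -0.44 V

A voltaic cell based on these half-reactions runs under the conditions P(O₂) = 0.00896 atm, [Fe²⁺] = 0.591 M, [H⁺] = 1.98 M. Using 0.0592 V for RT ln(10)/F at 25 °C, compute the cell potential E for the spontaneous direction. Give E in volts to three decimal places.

O₂/H₂O is the cathode (higher E°), Fe²⁺/Fe the anode: E°cell = +1.25 − (-0.44) = +1.69 V, n = 4.
Overall: O₂(g) + 4 H⁺(aq) + 2 Fe(s) → 2 H₂O(l) + 2 Fe²⁺(aq)
Q = [Fe²⁺]^2 / (P(O₂)·[H⁺]^4); log Q = 0.404.
E = E° − (0.0592/n) log Q = +1.69 − (0.0592/4)(0.404) = +1.684 V.

+1.684 V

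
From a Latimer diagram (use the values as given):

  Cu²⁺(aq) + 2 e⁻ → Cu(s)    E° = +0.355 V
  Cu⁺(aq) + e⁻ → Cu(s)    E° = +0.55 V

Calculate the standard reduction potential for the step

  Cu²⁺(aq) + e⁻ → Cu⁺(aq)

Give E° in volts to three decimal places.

Sequential free energies add, so n₃E°₃ = n₁E°₁ + n₂E°₂.
With n₃ = 2, and the known step contributing 1×(+0.55) V, the unknown satisfies 1·E° = 2×(+0.355) − 1×(+0.55) = +0.160.
E° = +0.160 / 1 = +0.160 V.

+0.160 V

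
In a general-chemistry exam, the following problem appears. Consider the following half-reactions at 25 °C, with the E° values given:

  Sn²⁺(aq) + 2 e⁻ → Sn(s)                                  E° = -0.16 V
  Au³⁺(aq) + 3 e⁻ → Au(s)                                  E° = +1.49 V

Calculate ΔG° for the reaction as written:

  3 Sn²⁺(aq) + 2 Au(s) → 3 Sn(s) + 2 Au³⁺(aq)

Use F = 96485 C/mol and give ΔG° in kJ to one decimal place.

As written, Sn²⁺/Sn is reduced (cathode) and Au³⁺/Au is oxidised (anode), so E°cell = (-0.16) − (+1.49) = -1.65 V.
Balancing electrons gives n = 6.
ΔG° = −nFE° = −(6)(96485)(-1.65) = 955,202 J = +955.2 kJ.

+955.2 kJ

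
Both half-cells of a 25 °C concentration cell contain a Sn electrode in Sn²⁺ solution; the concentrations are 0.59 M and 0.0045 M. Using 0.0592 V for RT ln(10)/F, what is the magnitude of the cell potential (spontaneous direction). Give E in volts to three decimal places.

+0.063 V

For a concentration cell E°cell = 0. The 0.59 M side is the cathode (reduction is favoured where [Sn²⁺] is higher).
With n = 2, E = −(0.0592/2) log([Sn²⁺]ₐₙ/[Sn²⁺]꜀ₐₜ) = −(0.0592/2) log(0.0045/0.59) = −(0.0592/2)(-2.118) = +0.063 V.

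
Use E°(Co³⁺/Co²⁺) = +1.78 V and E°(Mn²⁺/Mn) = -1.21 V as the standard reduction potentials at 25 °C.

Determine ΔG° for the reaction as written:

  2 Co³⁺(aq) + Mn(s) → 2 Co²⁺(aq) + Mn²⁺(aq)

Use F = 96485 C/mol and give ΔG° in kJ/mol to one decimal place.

As written, Co³⁺/Co²⁺ is reduced (cathode) and Mn²⁺/Mn is oxidised (anode), so E°cell = (+1.78) − (-1.21) = +2.99 V.
Balancing electrons gives n = 2.
ΔG° = −nFE° = −(2)(96485)(+2.99) = -576,980 J = -577.0 kJ/mol.

-577.0 kJ/mol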